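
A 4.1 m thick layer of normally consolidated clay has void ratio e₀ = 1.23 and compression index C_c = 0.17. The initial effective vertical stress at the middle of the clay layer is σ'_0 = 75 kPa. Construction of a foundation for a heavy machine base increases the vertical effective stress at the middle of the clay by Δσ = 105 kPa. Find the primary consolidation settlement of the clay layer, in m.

Final effective stress: σ'_f = σ'_0 + Δσ = 75 + 105 = 180 kPa.
Normally consolidated clay, so the full stress increment lies on the virgin compression line:
S_c = C_c·H/(1+e₀)·log₁₀(σ'_f/σ'_0) = 0.17×4.1/(1+1.23)×log₁₀(180/75)
    = 0.31256 × 0.38021 = 0.1188 m

S_c ≈ 0.119 m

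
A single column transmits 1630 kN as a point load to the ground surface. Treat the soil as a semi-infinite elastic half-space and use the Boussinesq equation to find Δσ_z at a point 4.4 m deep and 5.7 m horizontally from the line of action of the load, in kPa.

Δσ_z ≈ 3.42 kPa

Boussinesq vertical stress below a point load on an elastic half-space:
Δσ_z = 3P/(2πz²) · [1 + (r/z)²]^(−5/2)
r/z = 5.7/4.4 = 1.2955; [1+(r/z)²]^(−5/2) = 0.085191.
Δσ_z = 3×1630/(2π×4.4²) × 0.085191 = 40.2 × 0.085191 = 3.425 kPa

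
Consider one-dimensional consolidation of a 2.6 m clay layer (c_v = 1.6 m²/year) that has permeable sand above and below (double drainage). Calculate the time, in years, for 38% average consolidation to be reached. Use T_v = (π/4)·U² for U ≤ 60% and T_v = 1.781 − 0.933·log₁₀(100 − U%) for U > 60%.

t ≈ 0.12 years

Drainage path length: H_d = H/2 = 1.3 m (double drainage).
U ≤ 60%: T_v = (π/4)·U² = (π/4)×0.38² = 0.11341.
t = T_v·H_d²/c_v = 0.11341×1.3²/1.6 = 0.1198 years.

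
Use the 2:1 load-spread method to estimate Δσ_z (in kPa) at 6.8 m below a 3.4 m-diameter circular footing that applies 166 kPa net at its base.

Δσ_z ≈ 18.4 kPa

By the 2:1 method the load spreads at 1 horizontal : 2 vertical, so at depth z the loaded area has grown by z in each plan dimension:
Δσ ≈ qD²/(D+z)² = 166×3.4²/(3.4+6.8)² = 18.444 kPa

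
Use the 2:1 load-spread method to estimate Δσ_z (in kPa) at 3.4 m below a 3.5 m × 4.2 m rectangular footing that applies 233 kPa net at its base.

Δσ_z ≈ 65.3 kPa

By the 2:1 method the load spreads at 1 horizontal : 2 vertical, so at depth z the loaded area has grown by z in each plan dimension:
Δσ = qBL/((B+z)(L+z)) = 233×3.5×4.2/((3.5+3.4)(4.2+3.4)) = 65.315 kPa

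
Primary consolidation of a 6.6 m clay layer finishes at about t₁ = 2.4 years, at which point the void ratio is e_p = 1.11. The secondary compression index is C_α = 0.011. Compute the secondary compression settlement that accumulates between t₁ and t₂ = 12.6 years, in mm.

S_s ≈ 24.8 mm

Secondary compression: S_s = C_α·H/(1+e_p)·log₁₀(t₂/t₁)
S_s = 0.011×6.6/(1+1.11)×log₁₀(12.6/2.4)
    = 0.03441 × 0.7202 = 0.02478 m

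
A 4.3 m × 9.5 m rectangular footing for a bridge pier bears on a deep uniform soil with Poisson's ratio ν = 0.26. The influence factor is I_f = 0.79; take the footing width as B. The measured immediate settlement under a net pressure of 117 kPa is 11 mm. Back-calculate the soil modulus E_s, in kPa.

S_e = q·B·(1−ν²)/E_s · I_f  ⇒  E_s = q·B·(1−ν²)·I_f / S_e.
E_s = 117 × 4.3 × 0.9324 × 0.79 / 0.011 = 33690 kPa

E_s ≈ 33700 kPa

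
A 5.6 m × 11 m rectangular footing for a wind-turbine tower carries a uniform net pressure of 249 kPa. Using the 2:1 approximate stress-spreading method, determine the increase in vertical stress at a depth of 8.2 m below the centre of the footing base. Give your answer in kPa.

By the 2:1 method the load spreads at 1 horizontal : 2 vertical, so at depth z the loaded area has grown by z in each plan dimension:
Δσ = qBL/((B+z)(L+z)) = 249×5.6×11/((5.6+8.2)(11+8.2)) = 57.889 kPa

Δσ_z ≈ 57.9 kPa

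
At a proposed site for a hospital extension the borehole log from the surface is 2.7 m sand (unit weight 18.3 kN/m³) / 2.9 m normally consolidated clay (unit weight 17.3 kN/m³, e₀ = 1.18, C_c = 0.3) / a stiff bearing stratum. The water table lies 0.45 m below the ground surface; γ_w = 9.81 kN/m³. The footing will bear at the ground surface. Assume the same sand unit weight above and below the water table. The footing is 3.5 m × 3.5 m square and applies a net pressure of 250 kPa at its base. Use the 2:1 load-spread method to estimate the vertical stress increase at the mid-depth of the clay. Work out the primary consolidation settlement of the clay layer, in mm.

Mid-depth of clay below the ground surface: z = 2.7 + 2.9/2 = 4.15 m.
Total vertical stress at mid-clay: σ_v = 18.3×2.7 + 17.3×1.45 = 74.495 kPa.
Pore pressure: u = 9.81×(4.15 − 0.45) = 36.297 kPa.
Initial effective stress: σ'_0 = σ_v − u = 74.495 − 36.297 = 38.198 kPa.
Stress increase at mid-clay by the 2:1 spreading method:
Δσ = qBL/((B+z)(L+z)) = 250×3.5×3.5/((3.5+4.15)(3.5+4.15)) = 52.33 kPa
Final effective stress: σ'_f = σ'_0 + Δσ = 38.198 + 52.33 = 90.528 kPa.
Normally consolidated clay, so the full stress increment lies on the virgin compression line:
S_c = C_c·H/(1+e₀)·log₁₀(σ'_f/σ'_0) = 0.3×2.9/(1+1.18)×log₁₀(90.528/38.198)
    = 0.39908 × 0.37474 = 0.1496 m

S_c ≈ 150 mm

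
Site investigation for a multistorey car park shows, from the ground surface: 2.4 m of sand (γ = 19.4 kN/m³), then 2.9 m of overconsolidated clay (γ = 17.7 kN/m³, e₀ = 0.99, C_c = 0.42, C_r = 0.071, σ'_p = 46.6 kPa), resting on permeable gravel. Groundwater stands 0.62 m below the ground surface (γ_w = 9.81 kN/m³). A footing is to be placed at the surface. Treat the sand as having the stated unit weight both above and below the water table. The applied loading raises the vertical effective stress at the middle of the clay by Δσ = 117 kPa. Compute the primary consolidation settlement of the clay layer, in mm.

S_c ≈ 330 mm

Mid-depth of clay below the ground surface: z = 2.4 + 2.9/2 = 3.85 m.
Total vertical stress at mid-clay: σ_v = 19.4×2.4 + 17.7×1.45 = 72.225 kPa.
Pore pressure: u = 9.81×(3.85 − 0.62) = 31.686 kPa.
Initial effective stress: σ'_0 = σ_v − u = 72.225 − 31.686 = 40.539 kPa.
Final effective stress: σ'_f = 40.539 + 117 = 157.54 kPa.
σ'_f = 157.54 > σ'_p = 46.6 kPa, so the stress path crosses the preconsolidation pressure — recompression up to σ'_p, then virgin compression beyond:
S_c = H/(1+e₀)·[C_r·log₁₀(σ'_p/σ'_0) + C_c·log₁₀(σ'_f/σ'_p)]
    = 2.9/1.99 × [0.071×log₁₀(46.6/40.539) + 0.42×log₁₀(157.54/46.6)]
    = 1.4573 × [0.0042964 + 0.22218] = 0.33 m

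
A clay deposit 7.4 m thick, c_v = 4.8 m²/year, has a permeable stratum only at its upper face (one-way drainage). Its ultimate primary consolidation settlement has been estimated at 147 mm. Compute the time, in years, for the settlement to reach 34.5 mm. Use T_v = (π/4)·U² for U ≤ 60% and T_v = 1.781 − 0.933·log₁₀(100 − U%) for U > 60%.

t ≈ 0.494 years

Drainage path length: H_d = H = 7.4 m (single drainage).
U = S(t)/S_ult = 34.5/147 = 0.2347.
U ≤ 60%: T_v = (π/4)·U² = (π/4)×0.23469² = 0.043261.
t = T_v·H_d²/c_v = 0.043261×7.4²/4.8 = 0.4935 years.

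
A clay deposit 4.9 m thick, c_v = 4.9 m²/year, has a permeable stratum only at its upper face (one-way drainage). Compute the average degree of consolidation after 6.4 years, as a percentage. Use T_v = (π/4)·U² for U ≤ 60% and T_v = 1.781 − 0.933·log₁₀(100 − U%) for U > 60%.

U ≈ 96.8 %

Drainage path length: H_d = H = 4.9 m (single drainage).
T_v = c_v·t/H_d² = 4.9×6.4/4.9² = 1.3061.
T_v = 1.3061 corresponds to the U > 60% branch:
U = 1 − 10^((1.781 − T_v)/0.933)/100 = 0.9677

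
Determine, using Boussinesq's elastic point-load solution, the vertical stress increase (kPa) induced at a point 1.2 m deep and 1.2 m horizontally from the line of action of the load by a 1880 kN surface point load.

Δσ_z ≈ 110 kPa

Boussinesq vertical stress below a point load on an elastic half-space:
Δσ_z = 3P/(2πz²) · [1 + (r/z)²]^(−5/2)
r/z = 1.2/1.2 = 1; [1+(r/z)²]^(−5/2) = 0.17678.
Δσ_z = 3×1880/(2π×1.2²) × 0.17678 = 623.36 × 0.17678 = 110.2 kPa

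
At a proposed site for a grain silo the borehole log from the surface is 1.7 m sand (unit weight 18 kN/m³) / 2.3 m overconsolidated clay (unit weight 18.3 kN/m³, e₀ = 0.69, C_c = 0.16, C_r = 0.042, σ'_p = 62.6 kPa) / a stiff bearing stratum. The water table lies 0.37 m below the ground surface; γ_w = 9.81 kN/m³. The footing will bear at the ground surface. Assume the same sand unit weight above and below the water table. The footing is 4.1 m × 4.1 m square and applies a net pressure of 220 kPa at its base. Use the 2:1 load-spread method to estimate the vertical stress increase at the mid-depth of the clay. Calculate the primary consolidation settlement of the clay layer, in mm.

S_c ≈ 68.5 mm

Mid-depth of clay below the ground surface: z = 1.7 + 2.3/2 = 2.85 m.
Total vertical stress at mid-clay: σ_v = 18×1.7 + 18.3×1.15 = 51.645 kPa.
Pore pressure: u = 9.81×(2.85 − 0.37) = 24.329 kPa.
Initial effective stress: σ'_0 = σ_v − u = 51.645 − 24.329 = 27.316 kPa.
Stress increase at mid-clay by the 2:1 spreading method:
Δσ = qBL/((B+z)(L+z)) = 220×4.1×4.1/((4.1+2.85)(4.1+2.85)) = 76.563 kPa
Final effective stress: σ'_f = 27.316 + 76.563 = 103.88 kPa.
σ'_f = 103.88 > σ'_p = 62.6 kPa, so the stress path crosses the preconsolidation pressure — recompression up to σ'_p, then virgin compression beyond:
S_c = H/(1+e₀)·[C_r·log₁₀(σ'_p/σ'_0) + C_c·log₁₀(σ'_f/σ'_p)]
    = 2.3/1.69 × [0.042×log₁₀(62.6/27.316) + 0.16×log₁₀(103.88/62.6)]
    = 1.3609 × [0.015127 + 0.035193] = 0.06848 m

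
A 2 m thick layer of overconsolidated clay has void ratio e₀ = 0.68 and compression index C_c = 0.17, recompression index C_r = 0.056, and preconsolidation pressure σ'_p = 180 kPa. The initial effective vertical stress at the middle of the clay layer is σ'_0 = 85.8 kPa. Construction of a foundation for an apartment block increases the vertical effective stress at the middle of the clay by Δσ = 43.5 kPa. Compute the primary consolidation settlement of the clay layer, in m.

Final effective stress: σ'_f = 85.8 + 43.5 = 129.3 kPa.
σ'_f = 129.3 ≤ σ'_p = 180 kPa, so the clay remains overconsolidated and only the recompression index applies:
S_c = C_r·H/(1+e₀)·log₁₀(σ'_f/σ'_0) = 0.056×2/1.68×log₁₀(129.3/85.8)
    = 0.066668 × 0.17811 = 0.01187 m

S_c ≈ 0.0119 m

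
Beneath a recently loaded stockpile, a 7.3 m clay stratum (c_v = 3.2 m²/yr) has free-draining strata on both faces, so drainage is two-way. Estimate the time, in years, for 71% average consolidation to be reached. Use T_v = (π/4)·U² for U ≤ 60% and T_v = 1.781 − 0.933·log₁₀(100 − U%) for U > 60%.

Drainage path length: H_d = H/2 = 3.65 m (double drainage).
U > 60%: T_v = 1.781 − 0.933·log₁₀(100 − 71) = 0.41658.
t = T_v·H_d²/c_v = 0.41658×3.65²/3.2 = 1.734 years.

t ≈ 1.73 years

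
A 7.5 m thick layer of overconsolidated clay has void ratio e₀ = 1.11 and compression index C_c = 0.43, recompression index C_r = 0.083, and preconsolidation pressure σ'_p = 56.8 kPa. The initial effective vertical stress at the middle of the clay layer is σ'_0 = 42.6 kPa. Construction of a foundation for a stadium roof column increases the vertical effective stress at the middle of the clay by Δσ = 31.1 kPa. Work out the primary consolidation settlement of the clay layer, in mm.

Final effective stress: σ'_f = 42.6 + 31.1 = 73.7 kPa.
σ'_f = 73.7 > σ'_p = 56.8 kPa, so the stress path crosses the preconsolidation pressure — recompression up to σ'_p, then virgin compression beyond:
S_c = H/(1+e₀)·[C_r·log₁₀(σ'_p/σ'_0) + C_c·log₁₀(σ'_f/σ'_p)]
    = 7.5/2.11 × [0.083×log₁₀(56.8/42.6) + 0.43×log₁₀(73.7/56.8)]
    = 3.5545 × [0.01037 + 0.048641] = 0.2098 m

S_c ≈ 210 mm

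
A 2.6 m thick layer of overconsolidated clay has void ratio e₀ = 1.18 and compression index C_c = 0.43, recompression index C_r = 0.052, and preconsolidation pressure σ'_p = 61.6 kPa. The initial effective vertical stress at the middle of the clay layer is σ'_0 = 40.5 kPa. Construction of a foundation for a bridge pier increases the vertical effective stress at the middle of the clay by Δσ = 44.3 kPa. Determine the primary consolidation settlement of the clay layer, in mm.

Final effective stress: σ'_f = 40.5 + 44.3 = 84.8 kPa.
σ'_f = 84.8 > σ'_p = 61.6 kPa, so the stress path crosses the preconsolidation pressure — recompression up to σ'_p, then virgin compression beyond:
S_c = H/(1+e₀)·[C_r·log₁₀(σ'_p/σ'_0) + C_c·log₁₀(σ'_f/σ'_p)]
    = 2.6/2.18 × [0.052×log₁₀(61.6/40.5) + 0.43×log₁₀(84.8/61.6)]
    = 1.1927 × [0.0094705 + 0.059691] = 0.08249 m

S_c ≈ 82.5 mm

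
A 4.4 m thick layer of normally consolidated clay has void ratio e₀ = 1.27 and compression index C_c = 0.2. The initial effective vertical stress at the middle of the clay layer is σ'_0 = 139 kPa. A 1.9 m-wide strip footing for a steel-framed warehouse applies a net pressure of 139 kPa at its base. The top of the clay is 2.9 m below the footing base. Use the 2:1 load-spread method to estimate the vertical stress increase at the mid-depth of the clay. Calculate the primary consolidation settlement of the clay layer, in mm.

S_c ≈ 40.4 mm

Mid-depth of clay below the footing base: z = 2.9 + 4.4/2 = 5.1 m.
Stress increase at mid-clay by the 2:1 spreading method:
Δσ = qB/(B+z) = 139×1.9/(1.9+5.1) = 37.729 kPa
Final effective stress: σ'_f = σ'_0 + Δσ = 139 + 37.729 = 176.73 kPa.
Normally consolidated clay, so the full stress increment lies on the virgin compression line:
S_c = C_c·H/(1+e₀)·log₁₀(σ'_f/σ'_0) = 0.2×4.4/(1+1.27)×log₁₀(176.73/139)
    = 0.38767 × 0.1043 = 0.04043 m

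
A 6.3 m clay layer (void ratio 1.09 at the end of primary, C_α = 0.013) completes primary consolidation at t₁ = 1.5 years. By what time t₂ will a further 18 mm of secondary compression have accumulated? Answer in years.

S_s = C_α·H/(1+e_p)·log₁₀(t₂/t₁) ⇒ log₁₀(t₂/t₁) = S_s·(1+e_p)/(C_α·H).
log₁₀(t₂/t₁) = 0.018 × (1+1.09) / (0.013×6.3) = 0.4593
t₂ = t₁ × 10^0.4593 = 1.5 × 2.88 = 4.319 years

t₂ ≈ 4.32 years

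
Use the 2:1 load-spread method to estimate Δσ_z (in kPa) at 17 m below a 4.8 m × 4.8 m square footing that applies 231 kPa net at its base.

Δσ_z ≈ 11.2 kPa

By the 2:1 method the load spreads at 1 horizontal : 2 vertical, so at depth z the loaded area has grown by z in each plan dimension:
Δσ = qBL/((B+z)(L+z)) = 231×4.8×4.8/((4.8+17)(4.8+17)) = 11.199 kPa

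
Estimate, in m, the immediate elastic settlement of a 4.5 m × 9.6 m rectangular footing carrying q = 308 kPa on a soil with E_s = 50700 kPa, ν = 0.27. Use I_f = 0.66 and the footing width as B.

S_e ≈ 0.0167 m

Immediate (elastic) settlement: S_e = q·B·(1−ν²)/E_s · I_f.
S_e = 308 × 4.5 × (1 − 0.27²) / 50700 × 0.66
    = 308 × 4.5 × 0.9271 / 50700 × 0.66
    = 0.01673 m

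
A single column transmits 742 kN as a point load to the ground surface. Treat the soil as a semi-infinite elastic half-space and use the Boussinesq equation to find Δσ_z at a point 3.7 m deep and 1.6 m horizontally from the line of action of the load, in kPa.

Δσ_z ≈ 16.9 kPa

Boussinesq vertical stress below a point load on an elastic half-space:
Δσ_z = 3P/(2πz²) · [1 + (r/z)²]^(−5/2)
r/z = 1.6/3.7 = 0.43243; [1+(r/z)²]^(−5/2) = 0.65144.
Δσ_z = 3×742/(2π×3.7²) × 0.65144 = 25.879 × 0.65144 = 16.86 kPa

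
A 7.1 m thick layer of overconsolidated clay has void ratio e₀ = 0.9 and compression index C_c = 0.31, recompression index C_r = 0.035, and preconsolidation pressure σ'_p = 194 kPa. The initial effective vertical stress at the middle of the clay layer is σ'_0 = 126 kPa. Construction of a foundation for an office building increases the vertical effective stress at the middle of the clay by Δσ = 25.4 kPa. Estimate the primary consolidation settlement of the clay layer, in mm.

S_c ≈ 10.4 mm

Final effective stress: σ'_f = 126 + 25.4 = 151.4 kPa.
σ'_f = 151.4 ≤ σ'_p = 194 kPa, so the clay remains overconsolidated and only the recompression index applies:
S_c = C_r·H/(1+e₀)·log₁₀(σ'_f/σ'_0) = 0.035×7.1/1.9×log₁₀(151.4/126)
    = 0.13079 × 0.079755 = 0.01043 m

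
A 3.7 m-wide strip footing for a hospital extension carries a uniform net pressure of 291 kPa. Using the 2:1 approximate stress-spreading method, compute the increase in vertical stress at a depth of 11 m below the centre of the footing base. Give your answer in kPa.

By the 2:1 method the load spreads at 1 horizontal : 2 vertical, so at depth z the loaded area has grown by z in each plan dimension:
Δσ = qB/(B+z) = 291×3.7/(3.7+11) = 73.245 kPa

Δσ_z ≈ 73.2 kPa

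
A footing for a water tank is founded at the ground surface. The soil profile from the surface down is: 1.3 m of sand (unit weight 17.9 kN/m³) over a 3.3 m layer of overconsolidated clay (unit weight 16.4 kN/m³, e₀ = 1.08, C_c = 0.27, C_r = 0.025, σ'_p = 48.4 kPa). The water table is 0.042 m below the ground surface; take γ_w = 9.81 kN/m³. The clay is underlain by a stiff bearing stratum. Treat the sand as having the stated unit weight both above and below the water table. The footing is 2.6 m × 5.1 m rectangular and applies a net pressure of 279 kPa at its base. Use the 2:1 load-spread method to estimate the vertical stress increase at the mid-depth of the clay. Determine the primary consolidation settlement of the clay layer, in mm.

S_c ≈ 157 mm

Mid-depth of clay below the ground surface: z = 1.3 + 3.3/2 = 2.95 m.
Total vertical stress at mid-clay: σ_v = 17.9×1.3 + 16.4×1.65 = 50.33 kPa.
Pore pressure: u = 9.81×(2.95 − 0.042) = 28.527 kPa.
Initial effective stress: σ'_0 = σ_v − u = 50.33 − 28.527 = 21.803 kPa.
Stress increase at mid-clay by the 2:1 spreading method:
Δσ = qBL/((B+z)(L+z)) = 279×2.6×5.1/((2.6+2.95)(5.1+2.95)) = 82.805 kPa
Final effective stress: σ'_f = 21.803 + 82.805 = 104.61 kPa.
σ'_f = 104.61 > σ'_p = 48.4 kPa, so the stress path crosses the preconsolidation pressure — recompression up to σ'_p, then virgin compression beyond:
S_c = H/(1+e₀)·[C_r·log₁₀(σ'_p/σ'_0) + C_c·log₁₀(σ'_f/σ'_p)]
    = 3.3/2.08 × [0.025×log₁₀(48.4/21.803) + 0.27×log₁₀(104.61/48.4)]
    = 1.5865 × [0.0086582 + 0.090377] = 0.1571 m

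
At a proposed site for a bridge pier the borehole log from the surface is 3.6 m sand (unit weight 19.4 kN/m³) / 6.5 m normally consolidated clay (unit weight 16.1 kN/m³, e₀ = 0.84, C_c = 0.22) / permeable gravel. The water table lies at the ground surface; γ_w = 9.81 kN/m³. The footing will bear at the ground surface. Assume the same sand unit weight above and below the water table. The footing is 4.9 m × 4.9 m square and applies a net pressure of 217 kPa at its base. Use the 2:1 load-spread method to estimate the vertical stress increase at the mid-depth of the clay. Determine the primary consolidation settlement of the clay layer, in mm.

Mid-depth of clay below the ground surface: z = 3.6 + 6.5/2 = 6.85 m.
Total vertical stress at mid-clay: σ_v = 19.4×3.6 + 16.1×3.25 = 122.17 kPa.
Pore pressure: u = 9.81×(6.85 − 0) = 67.198 kPa.
Initial effective stress: σ'_0 = σ_v − u = 122.17 − 67.198 = 54.972 kPa.
Stress increase at mid-clay by the 2:1 spreading method:
Δσ = qBL/((B+z)(L+z)) = 217×4.9×4.9/((4.9+6.85)(4.9+6.85)) = 37.738 kPa
Final effective stress: σ'_f = σ'_0 + Δσ = 54.972 + 37.738 = 92.71 kPa.
Normally consolidated clay, so the full stress increment lies on the virgin compression line:
S_c = C_c·H/(1+e₀)·log₁₀(σ'_f/σ'_0) = 0.22×6.5/(1+0.84)×log₁₀(92.71/54.972)
    = 0.77717 × 0.22699 = 0.1764 m

S_c ≈ 176 mm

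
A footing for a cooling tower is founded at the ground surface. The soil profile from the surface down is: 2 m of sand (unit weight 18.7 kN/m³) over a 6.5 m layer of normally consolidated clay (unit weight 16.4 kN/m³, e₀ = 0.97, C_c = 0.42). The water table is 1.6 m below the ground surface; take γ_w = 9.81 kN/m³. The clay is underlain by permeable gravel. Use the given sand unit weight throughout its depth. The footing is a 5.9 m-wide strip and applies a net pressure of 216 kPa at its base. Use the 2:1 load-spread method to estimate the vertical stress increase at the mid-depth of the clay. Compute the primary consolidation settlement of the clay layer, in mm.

Mid-depth of clay below the ground surface: z = 2 + 6.5/2 = 5.25 m.
Total vertical stress at mid-clay: σ_v = 18.7×2 + 16.4×3.25 = 90.7 kPa.
Pore pressure: u = 9.81×(5.25 − 1.6) = 35.806 kPa.
Initial effective stress: σ'_0 = σ_v − u = 90.7 − 35.806 = 54.894 kPa.
Stress increase at mid-clay by the 2:1 spreading method:
Δσ = qB/(B+z) = 216×5.9/(5.9+5.25) = 114.3 kPa
Final effective stress: σ'_f = σ'_0 + Δσ = 54.894 + 114.3 = 169.19 kPa.
Normally consolidated clay, so the full stress increment lies on the virgin compression line:
S_c = C_c·H/(1+e₀)·log₁₀(σ'_f/σ'_0) = 0.42×6.5/(1+0.97)×log₁₀(169.19/54.894)
    = 1.3858 × 0.48885 = 0.6774 m

S_c ≈ 677 mm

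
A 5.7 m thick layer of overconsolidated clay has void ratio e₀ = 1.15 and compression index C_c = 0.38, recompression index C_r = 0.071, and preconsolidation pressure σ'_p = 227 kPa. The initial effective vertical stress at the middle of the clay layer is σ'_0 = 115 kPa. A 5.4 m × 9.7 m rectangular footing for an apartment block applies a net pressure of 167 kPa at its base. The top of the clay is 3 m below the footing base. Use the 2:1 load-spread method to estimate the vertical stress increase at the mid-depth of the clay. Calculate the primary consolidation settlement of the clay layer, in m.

Mid-depth of clay below the footing base: z = 3 + 5.7/2 = 5.85 m.
Stress increase at mid-clay by the 2:1 spreading method:
Δσ = qBL/((B+z)(L+z)) = 167×5.4×9.7/((5.4+5.85)(9.7+5.85)) = 50.003 kPa
Final effective stress: σ'_f = 115 + 50.003 = 165 kPa.
σ'_f = 165 ≤ σ'_p = 227 kPa, so the clay remains overconsolidated and only the recompression index applies:
S_c = C_r·H/(1+e₀)·log₁₀(σ'_f/σ'_0) = 0.071×5.7/2.15×log₁₀(165/115)
    = 0.18824 × 0.15679 = 0.02951 m

S_c ≈ 0.0295 m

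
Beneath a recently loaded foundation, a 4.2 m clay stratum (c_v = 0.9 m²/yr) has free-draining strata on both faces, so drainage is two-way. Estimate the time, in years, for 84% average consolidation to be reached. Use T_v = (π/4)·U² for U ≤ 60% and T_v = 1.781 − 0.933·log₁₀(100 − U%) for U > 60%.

Drainage path length: H_d = H/2 = 2.1 m (double drainage).
U > 60%: T_v = 1.781 − 0.933·log₁₀(100 − 84) = 0.65756.
t = T_v·H_d²/c_v = 0.65756×2.1²/0.9 = 3.222 years.

t ≈ 3.22 years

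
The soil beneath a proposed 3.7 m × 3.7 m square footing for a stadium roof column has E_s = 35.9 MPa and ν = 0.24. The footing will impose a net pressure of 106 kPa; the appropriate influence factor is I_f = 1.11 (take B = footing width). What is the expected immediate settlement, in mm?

S_e ≈ 11.4 mm

Immediate (elastic) settlement: S_e = q·B·(1−ν²)/E_s · I_f.
E_s = 35.9 MPa = 35900 kPa.
S_e = 106 × 3.7 × (1 − 0.24²) / 35900 × 1.11
    = 106 × 3.7 × 0.9424 / 35900 × 1.11
    = 0.01143 m = 11.43 mm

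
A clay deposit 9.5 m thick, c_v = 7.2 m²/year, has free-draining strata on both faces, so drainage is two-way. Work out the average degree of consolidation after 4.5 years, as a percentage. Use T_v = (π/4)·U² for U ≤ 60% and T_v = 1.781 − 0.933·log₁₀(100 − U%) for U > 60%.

U ≈ 97.7 %

Drainage path length: H_d = H/2 = 4.75 m (double drainage).
T_v = c_v·t/H_d² = 7.2×4.5/4.75² = 1.436.
T_v = 1.436 corresponds to the U > 60% branch:
U = 1 − 10^((1.781 − T_v)/0.933)/100 = 0.9766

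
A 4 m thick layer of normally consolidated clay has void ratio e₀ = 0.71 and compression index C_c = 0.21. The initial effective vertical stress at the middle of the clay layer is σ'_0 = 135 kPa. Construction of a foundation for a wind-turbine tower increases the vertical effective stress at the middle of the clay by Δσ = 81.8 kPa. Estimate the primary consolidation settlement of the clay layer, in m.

S_c ≈ 0.101 m

Final effective stress: σ'_f = σ'_0 + Δσ = 135 + 81.8 = 216.8 kPa.
Normally consolidated clay, so the full stress increment lies on the virgin compression line:
S_c = C_c·H/(1+e₀)·log₁₀(σ'_f/σ'_0) = 0.21×4/(1+0.71)×log₁₀(216.8/135)
    = 0.49123 × 0.20573 = 0.1011 m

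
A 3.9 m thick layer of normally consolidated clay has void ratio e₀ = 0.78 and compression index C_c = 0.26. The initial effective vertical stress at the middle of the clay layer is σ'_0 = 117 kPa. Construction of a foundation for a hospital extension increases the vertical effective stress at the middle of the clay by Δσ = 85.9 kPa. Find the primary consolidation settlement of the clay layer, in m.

S_c ≈ 0.136 m

Final effective stress: σ'_f = σ'_0 + Δσ = 117 + 85.9 = 202.9 kPa.
Normally consolidated clay, so the full stress increment lies on the virgin compression line:
S_c = C_c·H/(1+e₀)·log₁₀(σ'_f/σ'_0) = 0.26×3.9/(1+0.78)×log₁₀(202.9/117)
    = 0.56966 × 0.2391 = 0.1362 m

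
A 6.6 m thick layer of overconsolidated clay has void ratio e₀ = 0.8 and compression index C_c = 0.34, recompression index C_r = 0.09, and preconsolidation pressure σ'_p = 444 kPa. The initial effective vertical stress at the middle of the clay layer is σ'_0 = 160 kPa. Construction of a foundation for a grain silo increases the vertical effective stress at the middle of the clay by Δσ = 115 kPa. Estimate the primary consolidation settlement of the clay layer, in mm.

S_c ≈ 77.6 mm

Final effective stress: σ'_f = 160 + 115 = 275 kPa.
σ'_f = 275 ≤ σ'_p = 444 kPa, so the clay remains overconsolidated and only the recompression index applies:
S_c = C_r·H/(1+e₀)·log₁₀(σ'_f/σ'_0) = 0.09×6.6/1.8×log₁₀(275/160)
    = 0.33 × 0.23521 = 0.07762 m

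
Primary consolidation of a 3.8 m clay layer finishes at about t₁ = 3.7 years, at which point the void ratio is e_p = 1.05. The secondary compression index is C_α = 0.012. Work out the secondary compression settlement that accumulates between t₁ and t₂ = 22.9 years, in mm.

S_s ≈ 17.6 mm

Secondary compression: S_s = C_α·H/(1+e_p)·log₁₀(t₂/t₁)
S_s = 0.012×3.8/(1+1.05)×log₁₀(22.9/3.7)
    = 0.02224 × 0.7916 = 0.01761 m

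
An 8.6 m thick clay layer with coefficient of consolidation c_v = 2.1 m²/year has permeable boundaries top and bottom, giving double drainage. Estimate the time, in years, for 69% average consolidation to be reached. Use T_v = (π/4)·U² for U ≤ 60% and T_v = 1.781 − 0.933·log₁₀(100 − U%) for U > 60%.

Drainage path length: H_d = H/2 = 4.3 m (double drainage).
U > 60%: T_v = 1.781 − 0.933·log₁₀(100 − 69) = 0.38956.
t = T_v·H_d²/c_v = 0.38956×4.3²/2.1 = 3.43 years.

t ≈ 3.43 years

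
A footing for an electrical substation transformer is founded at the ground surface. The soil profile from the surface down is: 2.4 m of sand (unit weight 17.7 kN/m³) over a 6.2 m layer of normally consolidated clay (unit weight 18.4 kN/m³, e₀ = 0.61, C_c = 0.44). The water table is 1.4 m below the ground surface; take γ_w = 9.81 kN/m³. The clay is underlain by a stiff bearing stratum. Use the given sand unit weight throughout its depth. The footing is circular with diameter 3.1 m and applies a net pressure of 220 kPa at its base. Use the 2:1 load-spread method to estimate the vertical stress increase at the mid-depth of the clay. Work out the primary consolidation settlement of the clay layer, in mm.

S_c ≈ 290 mm

Mid-depth of clay below the ground surface: z = 2.4 + 6.2/2 = 5.5 m.
Total vertical stress at mid-clay: σ_v = 17.7×2.4 + 18.4×3.1 = 99.52 kPa.
Pore pressure: u = 9.81×(5.5 − 1.4) = 40.221 kPa.
Initial effective stress: σ'_0 = σ_v − u = 99.52 − 40.221 = 59.299 kPa.
Stress increase at mid-clay by the 2:1 spreading method:
Δσ ≈ qD²/(D+z)² = 220×3.1²/(3.1+5.5)² = 28.586 kPa
Final effective stress: σ'_f = σ'_0 + Δσ = 59.299 + 28.586 = 87.885 kPa.
Normally consolidated clay, so the full stress increment lies on the virgin compression line:
S_c = C_c·H/(1+e₀)·log₁₀(σ'_f/σ'_0) = 0.44×6.2/(1+0.61)×log₁₀(87.885/59.299)
    = 1.6944 × 0.17087 = 0.2895 m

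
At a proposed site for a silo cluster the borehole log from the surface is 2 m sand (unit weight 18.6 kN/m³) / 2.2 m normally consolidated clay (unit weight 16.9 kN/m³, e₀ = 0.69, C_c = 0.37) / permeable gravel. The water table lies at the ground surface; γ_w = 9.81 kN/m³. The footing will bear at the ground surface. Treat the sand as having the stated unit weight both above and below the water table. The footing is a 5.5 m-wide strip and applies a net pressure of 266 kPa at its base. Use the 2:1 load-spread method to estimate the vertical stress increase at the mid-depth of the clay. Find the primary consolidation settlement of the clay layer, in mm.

Mid-depth of clay below the ground surface: z = 2 + 2.2/2 = 3.1 m.
Total vertical stress at mid-clay: σ_v = 18.6×2 + 16.9×1.1 = 55.79 kPa.
Pore pressure: u = 9.81×(3.1 − 0) = 30.411 kPa.
Initial effective stress: σ'_0 = σ_v − u = 55.79 − 30.411 = 25.379 kPa.
Stress increase at mid-clay by the 2:1 spreading method:
Δσ = qB/(B+z) = 266×5.5/(5.5+3.1) = 170.12 kPa
Final effective stress: σ'_f = σ'_0 + Δσ = 25.379 + 170.12 = 195.5 kPa.
Normally consolidated clay, so the full stress increment lies on the virgin compression line:
S_c = C_c·H/(1+e₀)·log₁₀(σ'_f/σ'_0) = 0.37×2.2/(1+0.69)×log₁₀(195.5/25.379)
    = 0.48166 × 0.88667 = 0.4271 m

S_c ≈ 427 mm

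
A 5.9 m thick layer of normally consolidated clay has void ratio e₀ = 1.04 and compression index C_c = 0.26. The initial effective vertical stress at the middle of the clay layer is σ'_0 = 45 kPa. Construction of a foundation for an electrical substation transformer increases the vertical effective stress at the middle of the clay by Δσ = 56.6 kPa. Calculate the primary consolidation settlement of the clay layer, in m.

Final effective stress: σ'_f = σ'_0 + Δσ = 45 + 56.6 = 101.6 kPa.
Normally consolidated clay, so the full stress increment lies on the virgin compression line:
S_c = C_c·H/(1+e₀)·log₁₀(σ'_f/σ'_0) = 0.26×5.9/(1+1.04)×log₁₀(101.6/45)
    = 0.75196 × 0.35368 = 0.266 m

S_c ≈ 0.266 m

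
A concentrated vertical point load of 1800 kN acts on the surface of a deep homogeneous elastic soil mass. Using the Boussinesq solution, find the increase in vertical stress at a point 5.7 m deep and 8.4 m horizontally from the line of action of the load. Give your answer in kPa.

Boussinesq vertical stress below a point load on an elastic half-space:
Δσ_z = 3P/(2πz²) · [1 + (r/z)²]^(−5/2)
r/z = 8.4/5.7 = 1.4737; [1+(r/z)²]^(−5/2) = 0.055815.
Δσ_z = 3×1800/(2π×5.7²) × 0.055815 = 26.452 × 0.055815 = 1.476 kPa

Δσ_z ≈ 1.48 kPa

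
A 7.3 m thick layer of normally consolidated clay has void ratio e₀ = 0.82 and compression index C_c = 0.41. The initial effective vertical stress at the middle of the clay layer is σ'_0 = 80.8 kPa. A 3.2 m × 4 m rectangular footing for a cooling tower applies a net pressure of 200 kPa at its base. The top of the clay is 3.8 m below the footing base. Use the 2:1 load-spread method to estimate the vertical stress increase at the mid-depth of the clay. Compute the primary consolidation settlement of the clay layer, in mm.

S_c ≈ 165 mm

Mid-depth of clay below the footing base: z = 3.8 + 7.3/2 = 7.45 m.
Stress increase at mid-clay by the 2:1 spreading method:
Δσ = qBL/((B+z)(L+z)) = 200×3.2×4/((3.2+7.45)(4+7.45)) = 20.994 kPa
Final effective stress: σ'_f = σ'_0 + Δσ = 80.8 + 20.994 = 101.79 kPa.
Normally consolidated clay, so the full stress increment lies on the virgin compression line:
S_c = C_c·H/(1+e₀)·log₁₀(σ'_f/σ'_0) = 0.41×7.3/(1+0.82)×log₁₀(101.79/80.8)
    = 1.6445 × 0.10029 = 0.1649 m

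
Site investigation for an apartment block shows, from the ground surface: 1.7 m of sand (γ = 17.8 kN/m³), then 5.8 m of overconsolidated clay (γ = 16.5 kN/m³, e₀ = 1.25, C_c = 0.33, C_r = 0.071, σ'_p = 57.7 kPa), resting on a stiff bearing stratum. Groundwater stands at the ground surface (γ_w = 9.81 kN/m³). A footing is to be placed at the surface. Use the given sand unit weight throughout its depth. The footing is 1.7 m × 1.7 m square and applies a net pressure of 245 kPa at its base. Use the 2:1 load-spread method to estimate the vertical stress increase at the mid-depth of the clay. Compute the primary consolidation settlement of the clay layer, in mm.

Mid-depth of clay below the ground surface: z = 1.7 + 5.8/2 = 4.6 m.
Total vertical stress at mid-clay: σ_v = 17.8×1.7 + 16.5×2.9 = 78.11 kPa.
Pore pressure: u = 9.81×(4.6 − 0) = 45.126 kPa.
Initial effective stress: σ'_0 = σ_v − u = 78.11 − 45.126 = 32.984 kPa.
Stress increase at mid-clay by the 2:1 spreading method:
Δσ = qBL/((B+z)(L+z)) = 245×1.7×1.7/((1.7+4.6)(1.7+4.6)) = 17.84 kPa
Final effective stress: σ'_f = 32.984 + 17.84 = 50.824 kPa.
σ'_f = 50.824 ≤ σ'_p = 57.7 kPa, so the clay remains overconsolidated and only the recompression index applies:
S_c = C_r·H/(1+e₀)·log₁₀(σ'_f/σ'_0) = 0.071×5.8/2.25×log₁₀(50.824/32.984)
    = 0.18302 × 0.18777 = 0.03437 m

S_c ≈ 34.4 mm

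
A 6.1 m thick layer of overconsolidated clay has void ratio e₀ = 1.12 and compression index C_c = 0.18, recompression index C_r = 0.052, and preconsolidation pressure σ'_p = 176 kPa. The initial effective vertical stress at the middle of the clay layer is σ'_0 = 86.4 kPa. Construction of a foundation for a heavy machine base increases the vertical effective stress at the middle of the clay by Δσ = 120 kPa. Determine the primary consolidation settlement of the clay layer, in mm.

S_c ≈ 82.1 mm

Final effective stress: σ'_f = 86.4 + 120 = 206.4 kPa.
σ'_f = 206.4 > σ'_p = 176 kPa, so the stress path crosses the preconsolidation pressure — recompression up to σ'_p, then virgin compression beyond:
S_c = H/(1+e₀)·[C_r·log₁₀(σ'_p/σ'_0) + C_c·log₁₀(σ'_f/σ'_p)]
    = 6.1/2.12 × [0.052×log₁₀(176/86.4) + 0.18×log₁₀(206.4/176)]
    = 2.8774 × [0.016068 + 0.012455] = 0.08207 m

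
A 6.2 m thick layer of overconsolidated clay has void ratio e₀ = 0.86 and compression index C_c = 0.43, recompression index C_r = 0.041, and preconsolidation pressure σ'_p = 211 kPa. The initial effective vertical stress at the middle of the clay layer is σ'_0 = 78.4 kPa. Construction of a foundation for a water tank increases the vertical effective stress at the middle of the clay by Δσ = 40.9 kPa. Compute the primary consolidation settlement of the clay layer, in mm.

S_c ≈ 24.9 mm

Final effective stress: σ'_f = 78.4 + 40.9 = 119.3 kPa.
σ'_f = 119.3 ≤ σ'_p = 211 kPa, so the clay remains overconsolidated and only the recompression index applies:
S_c = C_r·H/(1+e₀)·log₁₀(σ'_f/σ'_0) = 0.041×6.2/1.86×log₁₀(119.3/78.4)
    = 0.13667 × 0.18232 = 0.02492 m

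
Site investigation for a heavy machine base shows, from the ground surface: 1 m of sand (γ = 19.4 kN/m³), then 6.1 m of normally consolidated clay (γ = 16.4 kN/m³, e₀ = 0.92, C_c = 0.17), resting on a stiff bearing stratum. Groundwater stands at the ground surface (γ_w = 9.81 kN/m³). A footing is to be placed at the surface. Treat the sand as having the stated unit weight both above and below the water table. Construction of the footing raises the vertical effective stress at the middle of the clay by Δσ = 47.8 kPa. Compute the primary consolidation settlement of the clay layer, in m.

Mid-depth of clay below the ground surface: z = 1 + 6.1/2 = 4.05 m.
Total vertical stress at mid-clay: σ_v = 19.4×1 + 16.4×3.05 = 69.42 kPa.
Pore pressure: u = 9.81×(4.05 − 0) = 39.73 kPa.
Initial effective stress: σ'_0 = σ_v − u = 69.42 − 39.73 = 29.69 kPa.
Final effective stress: σ'_f = σ'_0 + Δσ = 29.69 + 47.8 = 77.49 kPa.
Normally consolidated clay, so the full stress increment lies on the virgin compression line:
S_c = C_c·H/(1+e₀)·log₁₀(σ'_f/σ'_0) = 0.17×6.1/(1+0.92)×log₁₀(77.49/29.69)
    = 0.5401 × 0.41664 = 0.225 m

S_c ≈ 0.225 m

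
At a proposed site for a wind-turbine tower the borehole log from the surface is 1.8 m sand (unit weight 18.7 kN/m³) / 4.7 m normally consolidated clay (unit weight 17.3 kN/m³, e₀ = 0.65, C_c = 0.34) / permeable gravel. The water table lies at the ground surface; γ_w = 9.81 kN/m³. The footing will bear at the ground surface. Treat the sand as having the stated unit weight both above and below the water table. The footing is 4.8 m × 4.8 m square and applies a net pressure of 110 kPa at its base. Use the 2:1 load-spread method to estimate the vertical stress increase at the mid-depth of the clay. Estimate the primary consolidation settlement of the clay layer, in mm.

S_c ≈ 279 mm

Mid-depth of clay below the ground surface: z = 1.8 + 4.7/2 = 4.15 m.
Total vertical stress at mid-clay: σ_v = 18.7×1.8 + 17.3×2.35 = 74.315 kPa.
Pore pressure: u = 9.81×(4.15 − 0) = 40.712 kPa.
Initial effective stress: σ'_0 = σ_v − u = 74.315 − 40.712 = 33.603 kPa.
Stress increase at mid-clay by the 2:1 spreading method:
Δσ = qBL/((B+z)(L+z)) = 110×4.8×4.8/((4.8+4.15)(4.8+4.15)) = 31.639 kPa
Final effective stress: σ'_f = σ'_0 + Δσ = 33.603 + 31.639 = 65.242 kPa.
Normally consolidated clay, so the full stress increment lies on the virgin compression line:
S_c = C_c·H/(1+e₀)·log₁₀(σ'_f/σ'_0) = 0.34×4.7/(1+0.65)×log₁₀(65.242/33.603)
    = 0.96848 × 0.28815 = 0.2791 m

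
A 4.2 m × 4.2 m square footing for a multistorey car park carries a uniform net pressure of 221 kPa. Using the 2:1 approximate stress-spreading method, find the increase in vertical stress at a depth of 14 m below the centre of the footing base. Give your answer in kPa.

By the 2:1 method the load spreads at 1 horizontal : 2 vertical, so at depth z the loaded area has grown by z in each plan dimension:
Δσ = qBL/((B+z)(L+z)) = 221×4.2×4.2/((4.2+14)(4.2+14)) = 11.769 kPa

Δσ_z ≈ 11.8 kPa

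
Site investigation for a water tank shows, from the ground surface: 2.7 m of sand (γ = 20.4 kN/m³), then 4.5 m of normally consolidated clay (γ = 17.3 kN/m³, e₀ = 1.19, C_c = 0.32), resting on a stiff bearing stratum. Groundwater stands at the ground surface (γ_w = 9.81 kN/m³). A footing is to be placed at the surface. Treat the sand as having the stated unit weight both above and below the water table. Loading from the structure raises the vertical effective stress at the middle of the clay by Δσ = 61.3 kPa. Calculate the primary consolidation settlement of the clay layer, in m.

S_c ≈ 0.244 m

Mid-depth of clay below the ground surface: z = 2.7 + 4.5/2 = 4.95 m.
Total vertical stress at mid-clay: σ_v = 20.4×2.7 + 17.3×2.25 = 94.005 kPa.
Pore pressure: u = 9.81×(4.95 − 0) = 48.56 kPa.
Initial effective stress: σ'_0 = σ_v − u = 94.005 − 48.56 = 45.445 kPa.
Final effective stress: σ'_f = σ'_0 + Δσ = 45.445 + 61.3 = 106.75 kPa.
Normally consolidated clay, so the full stress increment lies on the virgin compression line:
S_c = C_c·H/(1+e₀)·log₁₀(σ'_f/σ'_0) = 0.32×4.5/(1+1.19)×log₁₀(106.75/45.445)
    = 0.65753 × 0.37088 = 0.2439 m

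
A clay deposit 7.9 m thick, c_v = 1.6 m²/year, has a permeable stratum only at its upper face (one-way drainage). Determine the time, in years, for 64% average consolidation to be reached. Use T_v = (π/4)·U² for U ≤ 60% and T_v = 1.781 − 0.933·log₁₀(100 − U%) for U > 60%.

t ≈ 12.8 years

Drainage path length: H_d = H = 7.9 m (single drainage).
U > 60%: T_v = 1.781 − 0.933·log₁₀(100 − 64) = 0.32897.
t = T_v·H_d²/c_v = 0.32897×7.9²/1.6 = 12.83 years.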